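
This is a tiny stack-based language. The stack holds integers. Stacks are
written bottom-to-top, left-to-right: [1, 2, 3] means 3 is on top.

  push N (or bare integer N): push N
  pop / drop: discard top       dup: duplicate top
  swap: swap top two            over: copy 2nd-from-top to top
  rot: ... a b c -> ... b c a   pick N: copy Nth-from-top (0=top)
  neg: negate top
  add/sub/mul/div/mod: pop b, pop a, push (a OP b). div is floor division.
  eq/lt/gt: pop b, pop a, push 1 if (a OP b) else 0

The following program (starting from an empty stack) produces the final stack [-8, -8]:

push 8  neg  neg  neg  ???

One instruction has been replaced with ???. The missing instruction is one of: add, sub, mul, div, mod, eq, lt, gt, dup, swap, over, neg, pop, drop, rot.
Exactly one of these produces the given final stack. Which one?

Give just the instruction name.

Answer: dup

Derivation:
Stack before ???: [-8]
Stack after ???:  [-8, -8]
The instruction that transforms [-8] -> [-8, -8] is: dup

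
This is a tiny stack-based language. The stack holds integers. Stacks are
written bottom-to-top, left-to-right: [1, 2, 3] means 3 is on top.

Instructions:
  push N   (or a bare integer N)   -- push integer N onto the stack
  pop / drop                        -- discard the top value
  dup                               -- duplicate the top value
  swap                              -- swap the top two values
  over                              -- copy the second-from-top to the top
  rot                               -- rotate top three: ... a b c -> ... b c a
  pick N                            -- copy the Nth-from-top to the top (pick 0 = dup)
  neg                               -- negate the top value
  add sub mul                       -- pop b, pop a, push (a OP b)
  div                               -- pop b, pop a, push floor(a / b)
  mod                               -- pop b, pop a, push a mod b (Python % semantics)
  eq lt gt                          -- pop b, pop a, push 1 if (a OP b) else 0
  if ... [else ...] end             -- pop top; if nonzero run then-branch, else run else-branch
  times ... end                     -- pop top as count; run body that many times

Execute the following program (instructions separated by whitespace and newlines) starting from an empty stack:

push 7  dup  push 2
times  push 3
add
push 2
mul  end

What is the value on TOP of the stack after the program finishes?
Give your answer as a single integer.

After 'push 7': [7]
After 'dup': [7, 7]
After 'push 2': [7, 7, 2]
After 'times': [7, 7]
After 'push 3': [7, 7, 3]
After 'add': [7, 10]
After 'push 2': [7, 10, 2]
After 'mul': [7, 20]
After 'push 3': [7, 20, 3]
After 'add': [7, 23]
After 'push 2': [7, 23, 2]
After 'mul': [7, 46]

Answer: 46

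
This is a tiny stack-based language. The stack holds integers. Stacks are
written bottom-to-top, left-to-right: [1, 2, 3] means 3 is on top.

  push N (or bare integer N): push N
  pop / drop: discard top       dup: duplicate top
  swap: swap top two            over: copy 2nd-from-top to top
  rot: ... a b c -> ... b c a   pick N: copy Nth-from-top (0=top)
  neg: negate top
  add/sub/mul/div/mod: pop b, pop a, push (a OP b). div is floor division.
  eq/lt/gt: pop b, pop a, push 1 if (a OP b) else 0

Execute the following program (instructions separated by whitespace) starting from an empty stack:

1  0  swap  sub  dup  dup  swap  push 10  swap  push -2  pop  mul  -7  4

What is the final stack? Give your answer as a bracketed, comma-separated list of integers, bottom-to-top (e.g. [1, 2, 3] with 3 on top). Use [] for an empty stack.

Answer: [-1, -1, -10, -7, 4]

Derivation:
After 'push 1': [1]
After 'push 0': [1, 0]
After 'swap': [0, 1]
After 'sub': [-1]
After 'dup': [-1, -1]
After 'dup': [-1, -1, -1]
After 'swap': [-1, -1, -1]
After 'push 10': [-1, -1, -1, 10]
After 'swap': [-1, -1, 10, -1]
After 'push -2': [-1, -1, 10, -1, -2]
After 'pop': [-1, -1, 10, -1]
After 'mul': [-1, -1, -10]
After 'push -7': [-1, -1, -10, -7]
After 'push 4': [-1, -1, -10, -7, 4]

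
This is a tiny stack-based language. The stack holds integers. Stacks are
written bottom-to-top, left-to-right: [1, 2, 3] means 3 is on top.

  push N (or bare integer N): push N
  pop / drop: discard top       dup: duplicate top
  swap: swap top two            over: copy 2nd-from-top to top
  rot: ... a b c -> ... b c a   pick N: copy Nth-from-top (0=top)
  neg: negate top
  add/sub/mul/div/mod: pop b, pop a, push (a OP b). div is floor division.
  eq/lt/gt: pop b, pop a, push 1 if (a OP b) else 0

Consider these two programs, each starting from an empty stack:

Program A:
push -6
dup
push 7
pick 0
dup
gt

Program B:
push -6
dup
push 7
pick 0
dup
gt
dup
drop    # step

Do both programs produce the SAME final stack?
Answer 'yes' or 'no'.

Program A trace:
  After 'push -6': [-6]
  After 'dup': [-6, -6]
  After 'push 7': [-6, -6, 7]
  After 'pick 0': [-6, -6, 7, 7]
  After 'dup': [-6, -6, 7, 7, 7]
  After 'gt': [-6, -6, 7, 0]
Program A final stack: [-6, -6, 7, 0]

Program B trace:
  After 'push -6': [-6]
  After 'dup': [-6, -6]
  After 'push 7': [-6, -6, 7]
  After 'pick 0': [-6, -6, 7, 7]
  After 'dup': [-6, -6, 7, 7, 7]
  After 'gt': [-6, -6, 7, 0]
  After 'dup': [-6, -6, 7, 0, 0]
  After 'drop': [-6, -6, 7, 0]
Program B final stack: [-6, -6, 7, 0]
Same: yes

Answer: yes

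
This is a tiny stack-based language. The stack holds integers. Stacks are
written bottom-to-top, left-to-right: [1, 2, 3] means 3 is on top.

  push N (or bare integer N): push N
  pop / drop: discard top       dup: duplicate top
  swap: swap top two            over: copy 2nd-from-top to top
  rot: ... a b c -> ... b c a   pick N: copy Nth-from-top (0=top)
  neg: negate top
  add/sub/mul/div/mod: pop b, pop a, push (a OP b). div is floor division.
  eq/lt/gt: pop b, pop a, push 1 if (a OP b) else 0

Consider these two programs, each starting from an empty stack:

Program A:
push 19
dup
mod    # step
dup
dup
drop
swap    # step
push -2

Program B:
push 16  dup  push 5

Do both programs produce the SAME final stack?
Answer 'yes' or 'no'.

Program A trace:
  After 'push 19': [19]
  After 'dup': [19, 19]
  After 'mod': [0]
  After 'dup': [0, 0]
  After 'dup': [0, 0, 0]
  After 'drop': [0, 0]
  After 'swap': [0, 0]
  After 'push -2': [0, 0, -2]
Program A final stack: [0, 0, -2]

Program B trace:
  After 'push 16': [16]
  After 'dup': [16, 16]
  After 'push 5': [16, 16, 5]
Program B final stack: [16, 16, 5]
Same: no

Answer: no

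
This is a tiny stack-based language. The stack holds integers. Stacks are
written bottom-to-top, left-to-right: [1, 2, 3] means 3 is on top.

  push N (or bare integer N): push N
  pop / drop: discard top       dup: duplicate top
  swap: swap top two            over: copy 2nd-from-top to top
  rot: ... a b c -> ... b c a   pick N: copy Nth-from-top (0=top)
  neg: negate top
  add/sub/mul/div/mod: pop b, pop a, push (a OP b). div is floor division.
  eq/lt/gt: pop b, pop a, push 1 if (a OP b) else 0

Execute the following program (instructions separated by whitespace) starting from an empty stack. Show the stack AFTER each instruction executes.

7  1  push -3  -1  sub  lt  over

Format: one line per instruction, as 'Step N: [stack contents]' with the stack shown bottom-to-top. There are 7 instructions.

Step 1: [7]
Step 2: [7, 1]
Step 3: [7, 1, -3]
Step 4: [7, 1, -3, -1]
Step 5: [7, 1, -2]
Step 6: [7, 0]
Step 7: [7, 0, 7]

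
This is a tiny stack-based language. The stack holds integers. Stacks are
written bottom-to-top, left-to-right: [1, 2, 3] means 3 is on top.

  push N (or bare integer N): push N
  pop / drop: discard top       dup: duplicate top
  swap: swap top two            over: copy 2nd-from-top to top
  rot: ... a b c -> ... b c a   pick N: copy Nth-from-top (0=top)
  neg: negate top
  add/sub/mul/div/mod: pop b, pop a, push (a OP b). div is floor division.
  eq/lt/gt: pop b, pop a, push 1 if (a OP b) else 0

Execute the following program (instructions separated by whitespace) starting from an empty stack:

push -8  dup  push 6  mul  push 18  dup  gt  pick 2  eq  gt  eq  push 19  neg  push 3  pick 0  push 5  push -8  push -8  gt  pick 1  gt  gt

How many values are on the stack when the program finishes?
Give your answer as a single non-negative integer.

Answer: 5

Derivation:
After 'push -8': stack = [-8] (depth 1)
After 'dup': stack = [-8, -8] (depth 2)
After 'push 6': stack = [-8, -8, 6] (depth 3)
After 'mul': stack = [-8, -48] (depth 2)
After 'push 18': stack = [-8, -48, 18] (depth 3)
After 'dup': stack = [-8, -48, 18, 18] (depth 4)
After 'gt': stack = [-8, -48, 0] (depth 3)
After 'pick 2': stack = [-8, -48, 0, -8] (depth 4)
After 'eq': stack = [-8, -48, 0] (depth 3)
After 'gt': stack = [-8, 0] (depth 2)
  ...
After 'neg': stack = [0, -19] (depth 2)
After 'push 3': stack = [0, -19, 3] (depth 3)
After 'pick 0': stack = [0, -19, 3, 3] (depth 4)
After 'push 5': stack = [0, -19, 3, 3, 5] (depth 5)
After 'push -8': stack = [0, -19, 3, 3, 5, -8] (depth 6)
After 'push -8': stack = [0, -19, 3, 3, 5, -8, -8] (depth 7)
After 'gt': stack = [0, -19, 3, 3, 5, 0] (depth 6)
After 'pick 1': stack = [0, -19, 3, 3, 5, 0, 5] (depth 7)
After 'gt': stack = [0, -19, 3, 3, 5, 0] (depth 6)
After 'gt': stack = [0, -19, 3, 3, 1] (depth 5)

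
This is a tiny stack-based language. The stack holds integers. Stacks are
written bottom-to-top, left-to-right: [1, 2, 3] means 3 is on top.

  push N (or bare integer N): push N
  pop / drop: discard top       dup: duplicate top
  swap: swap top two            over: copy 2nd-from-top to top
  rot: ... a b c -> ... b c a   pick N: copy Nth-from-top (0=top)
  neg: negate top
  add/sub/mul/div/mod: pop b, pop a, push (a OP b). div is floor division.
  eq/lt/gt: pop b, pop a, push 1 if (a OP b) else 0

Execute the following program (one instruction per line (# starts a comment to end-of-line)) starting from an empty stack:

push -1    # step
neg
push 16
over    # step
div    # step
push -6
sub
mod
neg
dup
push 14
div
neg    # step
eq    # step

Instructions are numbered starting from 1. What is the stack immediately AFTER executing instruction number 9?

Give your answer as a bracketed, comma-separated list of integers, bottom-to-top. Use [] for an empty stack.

Answer: [-1]

Derivation:
Step 1 ('push -1'): [-1]
Step 2 ('neg'): [1]
Step 3 ('push 16'): [1, 16]
Step 4 ('over'): [1, 16, 1]
Step 5 ('div'): [1, 16]
Step 6 ('push -6'): [1, 16, -6]
Step 7 ('sub'): [1, 22]
Step 8 ('mod'): [1]
Step 9 ('neg'): [-1]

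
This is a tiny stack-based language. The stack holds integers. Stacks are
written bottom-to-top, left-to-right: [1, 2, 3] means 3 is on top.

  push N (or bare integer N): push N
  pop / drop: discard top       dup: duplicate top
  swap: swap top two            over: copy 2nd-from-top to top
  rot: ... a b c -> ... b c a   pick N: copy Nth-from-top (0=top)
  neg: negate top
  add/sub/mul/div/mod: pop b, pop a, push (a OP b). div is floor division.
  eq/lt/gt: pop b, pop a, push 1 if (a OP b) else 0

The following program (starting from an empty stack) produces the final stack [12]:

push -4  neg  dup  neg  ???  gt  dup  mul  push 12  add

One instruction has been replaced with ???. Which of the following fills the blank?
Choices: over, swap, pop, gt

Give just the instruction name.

Stack before ???: [4, -4]
Stack after ???:  [-4, 4]
Checking each choice:
  over: produces [4, 12]
  swap: MATCH
  pop: stack underflow (need 2, have 1)
  gt: stack underflow (need 2, have 1)


Answer: swap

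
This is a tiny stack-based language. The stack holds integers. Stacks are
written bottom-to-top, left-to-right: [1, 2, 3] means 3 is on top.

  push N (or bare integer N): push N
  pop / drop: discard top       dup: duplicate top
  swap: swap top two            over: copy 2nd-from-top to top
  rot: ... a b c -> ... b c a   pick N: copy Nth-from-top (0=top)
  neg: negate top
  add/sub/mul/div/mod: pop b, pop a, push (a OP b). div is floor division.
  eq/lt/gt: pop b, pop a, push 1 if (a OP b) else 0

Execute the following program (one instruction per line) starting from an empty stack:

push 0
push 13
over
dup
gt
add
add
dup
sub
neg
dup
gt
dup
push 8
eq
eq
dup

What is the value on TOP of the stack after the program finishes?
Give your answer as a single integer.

After 'push 0': [0]
After 'push 13': [0, 13]
After 'over': [0, 13, 0]
After 'dup': [0, 13, 0, 0]
After 'gt': [0, 13, 0]
After 'add': [0, 13]
After 'add': [13]
After 'dup': [13, 13]
After 'sub': [0]
After 'neg': [0]
After 'dup': [0, 0]
After 'gt': [0]
After 'dup': [0, 0]
After 'push 8': [0, 0, 8]
After 'eq': [0, 0]
After 'eq': [1]
After 'dup': [1, 1]

Answer: 1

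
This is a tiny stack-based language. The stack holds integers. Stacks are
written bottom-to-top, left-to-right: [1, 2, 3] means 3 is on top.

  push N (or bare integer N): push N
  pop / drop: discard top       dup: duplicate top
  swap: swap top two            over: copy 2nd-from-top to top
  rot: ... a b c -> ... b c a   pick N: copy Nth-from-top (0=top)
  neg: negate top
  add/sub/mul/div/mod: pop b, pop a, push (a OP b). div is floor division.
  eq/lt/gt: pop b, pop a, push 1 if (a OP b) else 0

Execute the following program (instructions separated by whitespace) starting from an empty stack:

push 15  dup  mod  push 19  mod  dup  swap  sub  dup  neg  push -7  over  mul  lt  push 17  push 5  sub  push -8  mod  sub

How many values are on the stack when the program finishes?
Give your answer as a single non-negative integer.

After 'push 15': stack = [15] (depth 1)
After 'dup': stack = [15, 15] (depth 2)
After 'mod': stack = [0] (depth 1)
After 'push 19': stack = [0, 19] (depth 2)
After 'mod': stack = [0] (depth 1)
After 'dup': stack = [0, 0] (depth 2)
After 'swap': stack = [0, 0] (depth 2)
After 'sub': stack = [0] (depth 1)
After 'dup': stack = [0, 0] (depth 2)
After 'neg': stack = [0, 0] (depth 2)
After 'push -7': stack = [0, 0, -7] (depth 3)
After 'over': stack = [0, 0, -7, 0] (depth 4)
After 'mul': stack = [0, 0, 0] (depth 3)
After 'lt': stack = [0, 0] (depth 2)
After 'push 17': stack = [0, 0, 17] (depth 3)
After 'push 5': stack = [0, 0, 17, 5] (depth 4)
After 'sub': stack = [0, 0, 12] (depth 3)
After 'push -8': stack = [0, 0, 12, -8] (depth 4)
After 'mod': stack = [0, 0, -4] (depth 3)
After 'sub': stack = [0, 4] (depth 2)

Answer: 2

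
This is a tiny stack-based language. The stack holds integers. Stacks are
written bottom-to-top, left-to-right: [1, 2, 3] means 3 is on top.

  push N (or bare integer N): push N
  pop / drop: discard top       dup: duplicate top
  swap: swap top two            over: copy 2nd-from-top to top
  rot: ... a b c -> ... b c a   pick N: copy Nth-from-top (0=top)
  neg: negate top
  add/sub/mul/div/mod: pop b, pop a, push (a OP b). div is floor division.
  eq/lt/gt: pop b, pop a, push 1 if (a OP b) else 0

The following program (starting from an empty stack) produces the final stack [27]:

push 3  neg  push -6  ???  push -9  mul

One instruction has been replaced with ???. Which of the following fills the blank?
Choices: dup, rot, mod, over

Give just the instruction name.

Answer: mod

Derivation:
Stack before ???: [-3, -6]
Stack after ???:  [-3]
Checking each choice:
  dup: produces [-3, -6, 54]
  rot: stack underflow (need 3, have 2)
  mod: MATCH
  over: produces [-3, -6, 27]


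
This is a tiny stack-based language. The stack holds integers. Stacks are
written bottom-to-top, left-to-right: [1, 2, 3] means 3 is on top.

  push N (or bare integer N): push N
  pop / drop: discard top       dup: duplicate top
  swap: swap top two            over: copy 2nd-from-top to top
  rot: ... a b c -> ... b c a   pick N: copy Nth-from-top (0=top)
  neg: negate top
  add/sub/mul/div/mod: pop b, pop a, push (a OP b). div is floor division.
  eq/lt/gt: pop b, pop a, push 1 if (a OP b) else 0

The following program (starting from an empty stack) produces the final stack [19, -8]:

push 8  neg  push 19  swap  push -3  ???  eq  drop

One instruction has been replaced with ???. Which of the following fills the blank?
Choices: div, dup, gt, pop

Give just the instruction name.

Answer: dup

Derivation:
Stack before ???: [19, -8, -3]
Stack after ???:  [19, -8, -3, -3]
Checking each choice:
  div: produces []
  dup: MATCH
  gt: produces []
  pop: produces []


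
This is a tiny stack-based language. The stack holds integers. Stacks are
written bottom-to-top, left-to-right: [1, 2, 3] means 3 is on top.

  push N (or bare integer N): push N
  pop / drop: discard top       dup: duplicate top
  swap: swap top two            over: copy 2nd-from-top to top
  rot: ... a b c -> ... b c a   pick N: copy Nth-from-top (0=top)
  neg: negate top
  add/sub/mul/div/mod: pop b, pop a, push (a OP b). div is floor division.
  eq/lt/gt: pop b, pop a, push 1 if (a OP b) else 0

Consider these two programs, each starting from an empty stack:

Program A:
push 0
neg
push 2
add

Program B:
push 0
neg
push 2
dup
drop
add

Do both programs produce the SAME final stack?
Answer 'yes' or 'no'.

Program A trace:
  After 'push 0': [0]
  After 'neg': [0]
  After 'push 2': [0, 2]
  After 'add': [2]
Program A final stack: [2]

Program B trace:
  After 'push 0': [0]
  After 'neg': [0]
  After 'push 2': [0, 2]
  After 'dup': [0, 2, 2]
  After 'drop': [0, 2]
  After 'add': [2]
Program B final stack: [2]
Same: yes

Answer: yes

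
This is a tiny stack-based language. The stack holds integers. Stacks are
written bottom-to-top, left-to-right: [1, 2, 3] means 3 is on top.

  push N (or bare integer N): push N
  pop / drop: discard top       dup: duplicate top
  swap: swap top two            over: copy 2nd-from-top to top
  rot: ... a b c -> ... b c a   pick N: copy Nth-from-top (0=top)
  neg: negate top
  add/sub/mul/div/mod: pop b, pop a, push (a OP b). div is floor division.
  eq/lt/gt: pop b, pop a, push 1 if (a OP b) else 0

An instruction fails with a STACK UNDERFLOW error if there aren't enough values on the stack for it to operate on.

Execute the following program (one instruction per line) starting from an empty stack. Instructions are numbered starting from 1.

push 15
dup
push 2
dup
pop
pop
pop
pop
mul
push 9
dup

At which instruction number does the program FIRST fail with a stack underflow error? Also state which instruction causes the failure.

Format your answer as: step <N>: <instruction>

Answer: step 9: mul

Derivation:
Step 1 ('push 15'): stack = [15], depth = 1
Step 2 ('dup'): stack = [15, 15], depth = 2
Step 3 ('push 2'): stack = [15, 15, 2], depth = 3
Step 4 ('dup'): stack = [15, 15, 2, 2], depth = 4
Step 5 ('pop'): stack = [15, 15, 2], depth = 3
Step 6 ('pop'): stack = [15, 15], depth = 2
Step 7 ('pop'): stack = [15], depth = 1
Step 8 ('pop'): stack = [], depth = 0
Step 9 ('mul'): needs 2 value(s) but depth is 0 — STACK UNDERFLOW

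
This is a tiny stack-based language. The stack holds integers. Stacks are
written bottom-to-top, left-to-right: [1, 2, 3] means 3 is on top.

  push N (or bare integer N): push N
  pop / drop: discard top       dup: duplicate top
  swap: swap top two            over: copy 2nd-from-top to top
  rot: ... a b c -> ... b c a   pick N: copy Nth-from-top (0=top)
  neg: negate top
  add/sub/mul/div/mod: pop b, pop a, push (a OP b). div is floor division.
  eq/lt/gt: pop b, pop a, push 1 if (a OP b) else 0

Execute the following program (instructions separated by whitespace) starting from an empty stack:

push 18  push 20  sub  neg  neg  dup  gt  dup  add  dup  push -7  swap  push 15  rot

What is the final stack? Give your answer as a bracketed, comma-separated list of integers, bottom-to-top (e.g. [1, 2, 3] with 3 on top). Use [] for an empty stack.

Answer: [0, 0, 15, -7]

Derivation:
After 'push 18': [18]
After 'push 20': [18, 20]
After 'sub': [-2]
After 'neg': [2]
After 'neg': [-2]
After 'dup': [-2, -2]
After 'gt': [0]
After 'dup': [0, 0]
After 'add': [0]
After 'dup': [0, 0]
After 'push -7': [0, 0, -7]
After 'swap': [0, -7, 0]
After 'push 15': [0, -7, 0, 15]
After 'rot': [0, 0, 15, -7]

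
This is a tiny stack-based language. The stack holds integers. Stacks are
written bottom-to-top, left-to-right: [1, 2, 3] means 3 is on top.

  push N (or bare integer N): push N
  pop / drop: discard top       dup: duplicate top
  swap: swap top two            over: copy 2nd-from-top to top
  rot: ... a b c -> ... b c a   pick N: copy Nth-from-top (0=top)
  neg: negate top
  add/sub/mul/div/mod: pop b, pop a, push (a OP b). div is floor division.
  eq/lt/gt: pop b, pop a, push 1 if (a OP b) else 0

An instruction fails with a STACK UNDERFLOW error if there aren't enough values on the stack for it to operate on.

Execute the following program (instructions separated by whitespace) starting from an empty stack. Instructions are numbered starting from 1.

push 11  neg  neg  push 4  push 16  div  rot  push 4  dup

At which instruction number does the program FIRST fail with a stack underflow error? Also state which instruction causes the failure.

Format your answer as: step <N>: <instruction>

Answer: step 7: rot

Derivation:
Step 1 ('push 11'): stack = [11], depth = 1
Step 2 ('neg'): stack = [-11], depth = 1
Step 3 ('neg'): stack = [11], depth = 1
Step 4 ('push 4'): stack = [11, 4], depth = 2
Step 5 ('push 16'): stack = [11, 4, 16], depth = 3
Step 6 ('div'): stack = [11, 0], depth = 2
Step 7 ('rot'): needs 3 value(s) but depth is 2 — STACK UNDERFLOW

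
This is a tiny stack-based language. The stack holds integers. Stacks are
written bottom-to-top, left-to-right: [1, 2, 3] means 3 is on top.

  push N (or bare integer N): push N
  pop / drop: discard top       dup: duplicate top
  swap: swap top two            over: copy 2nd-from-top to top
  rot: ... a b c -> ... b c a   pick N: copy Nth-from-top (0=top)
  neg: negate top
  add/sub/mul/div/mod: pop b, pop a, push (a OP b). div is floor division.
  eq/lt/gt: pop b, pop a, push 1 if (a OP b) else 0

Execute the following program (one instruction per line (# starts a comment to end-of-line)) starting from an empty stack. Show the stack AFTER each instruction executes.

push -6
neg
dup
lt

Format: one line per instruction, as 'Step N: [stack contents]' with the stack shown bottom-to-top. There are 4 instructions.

Step 1: [-6]
Step 2: [6]
Step 3: [6, 6]
Step 4: [0]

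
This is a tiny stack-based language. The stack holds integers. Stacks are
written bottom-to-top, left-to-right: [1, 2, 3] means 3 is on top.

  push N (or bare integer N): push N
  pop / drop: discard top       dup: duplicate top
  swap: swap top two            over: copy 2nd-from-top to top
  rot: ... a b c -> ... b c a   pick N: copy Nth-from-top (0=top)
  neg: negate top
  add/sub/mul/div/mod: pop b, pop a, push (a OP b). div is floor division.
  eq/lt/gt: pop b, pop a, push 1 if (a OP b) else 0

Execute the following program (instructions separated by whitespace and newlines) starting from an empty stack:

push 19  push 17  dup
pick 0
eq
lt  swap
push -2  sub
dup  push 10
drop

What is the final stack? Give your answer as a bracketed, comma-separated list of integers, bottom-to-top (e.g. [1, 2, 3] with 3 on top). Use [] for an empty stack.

Answer: [0, 21, 21]

Derivation:
After 'push 19': [19]
After 'push 17': [19, 17]
After 'dup': [19, 17, 17]
After 'pick 0': [19, 17, 17, 17]
After 'eq': [19, 17, 1]
After 'lt': [19, 0]
After 'swap': [0, 19]
After 'push -2': [0, 19, -2]
After 'sub': [0, 21]
After 'dup': [0, 21, 21]
After 'push 10': [0, 21, 21, 10]
After 'drop': [0, 21, 21]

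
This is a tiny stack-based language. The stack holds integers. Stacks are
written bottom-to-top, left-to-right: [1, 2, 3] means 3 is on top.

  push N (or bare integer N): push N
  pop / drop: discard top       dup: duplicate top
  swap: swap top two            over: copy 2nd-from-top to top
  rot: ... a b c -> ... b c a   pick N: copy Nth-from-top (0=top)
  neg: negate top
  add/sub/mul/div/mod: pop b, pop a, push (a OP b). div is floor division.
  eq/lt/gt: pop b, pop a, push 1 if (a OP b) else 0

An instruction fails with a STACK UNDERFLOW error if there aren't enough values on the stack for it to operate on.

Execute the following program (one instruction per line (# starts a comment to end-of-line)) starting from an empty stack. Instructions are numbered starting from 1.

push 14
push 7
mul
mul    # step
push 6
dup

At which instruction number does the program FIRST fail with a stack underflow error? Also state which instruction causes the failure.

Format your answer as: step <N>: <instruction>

Answer: step 4: mul

Derivation:
Step 1 ('push 14'): stack = [14], depth = 1
Step 2 ('push 7'): stack = [14, 7], depth = 2
Step 3 ('mul'): stack = [98], depth = 1
Step 4 ('mul'): needs 2 value(s) but depth is 1 — STACK UNDERFLOW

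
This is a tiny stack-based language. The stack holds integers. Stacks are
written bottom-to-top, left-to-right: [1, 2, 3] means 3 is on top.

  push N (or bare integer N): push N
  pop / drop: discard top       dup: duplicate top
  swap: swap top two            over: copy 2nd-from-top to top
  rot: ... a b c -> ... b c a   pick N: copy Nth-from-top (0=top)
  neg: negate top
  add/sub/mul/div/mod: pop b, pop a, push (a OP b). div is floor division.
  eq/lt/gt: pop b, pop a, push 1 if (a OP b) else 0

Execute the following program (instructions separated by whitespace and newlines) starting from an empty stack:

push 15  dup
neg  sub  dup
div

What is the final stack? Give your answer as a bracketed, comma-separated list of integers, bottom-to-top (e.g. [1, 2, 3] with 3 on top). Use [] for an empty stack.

After 'push 15': [15]
After 'dup': [15, 15]
After 'neg': [15, -15]
After 'sub': [30]
After 'dup': [30, 30]
After 'div': [1]

Answer: [1]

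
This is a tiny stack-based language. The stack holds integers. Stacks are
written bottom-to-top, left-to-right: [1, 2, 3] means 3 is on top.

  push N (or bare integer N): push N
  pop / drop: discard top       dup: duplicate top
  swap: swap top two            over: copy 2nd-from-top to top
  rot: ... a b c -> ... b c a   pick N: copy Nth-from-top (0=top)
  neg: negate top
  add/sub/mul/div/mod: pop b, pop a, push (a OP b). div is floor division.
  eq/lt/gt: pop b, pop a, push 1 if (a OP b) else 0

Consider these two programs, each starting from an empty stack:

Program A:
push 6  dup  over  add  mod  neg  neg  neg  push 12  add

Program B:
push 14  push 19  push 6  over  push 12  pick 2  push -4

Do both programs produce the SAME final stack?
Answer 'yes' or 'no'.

Answer: no

Derivation:
Program A trace:
  After 'push 6': [6]
  After 'dup': [6, 6]
  After 'over': [6, 6, 6]
  After 'add': [6, 12]
  After 'mod': [6]
  After 'neg': [-6]
  After 'neg': [6]
  After 'neg': [-6]
  After 'push 12': [-6, 12]
  After 'add': [6]
Program A final stack: [6]

Program B trace:
  After 'push 14': [14]
  After 'push 19': [14, 19]
  After 'push 6': [14, 19, 6]
  After 'over': [14, 19, 6, 19]
  After 'push 12': [14, 19, 6, 19, 12]
  After 'pick 2': [14, 19, 6, 19, 12, 6]
  After 'push -4': [14, 19, 6, 19, 12, 6, -4]
Program B final stack: [14, 19, 6, 19, 12, 6, -4]
Same: no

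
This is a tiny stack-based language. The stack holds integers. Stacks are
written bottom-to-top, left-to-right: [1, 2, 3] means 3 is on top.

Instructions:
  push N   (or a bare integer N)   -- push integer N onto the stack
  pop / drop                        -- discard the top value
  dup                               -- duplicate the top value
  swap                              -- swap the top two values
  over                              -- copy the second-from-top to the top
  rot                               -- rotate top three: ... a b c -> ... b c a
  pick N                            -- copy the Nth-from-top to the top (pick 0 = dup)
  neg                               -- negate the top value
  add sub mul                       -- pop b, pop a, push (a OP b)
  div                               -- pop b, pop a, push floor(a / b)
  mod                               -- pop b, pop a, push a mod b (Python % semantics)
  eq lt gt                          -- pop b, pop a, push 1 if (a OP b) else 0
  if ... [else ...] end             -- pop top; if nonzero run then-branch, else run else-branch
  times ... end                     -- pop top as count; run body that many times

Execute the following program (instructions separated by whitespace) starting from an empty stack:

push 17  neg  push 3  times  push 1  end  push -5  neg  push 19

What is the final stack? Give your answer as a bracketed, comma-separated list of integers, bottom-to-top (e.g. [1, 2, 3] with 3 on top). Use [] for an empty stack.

After 'push 17': [17]
After 'neg': [-17]
After 'push 3': [-17, 3]
After 'times': [-17]
After 'push 1': [-17, 1]
After 'push 1': [-17, 1, 1]
After 'push 1': [-17, 1, 1, 1]
After 'push -5': [-17, 1, 1, 1, -5]
After 'neg': [-17, 1, 1, 1, 5]
After 'push 19': [-17, 1, 1, 1, 5, 19]

Answer: [-17, 1, 1, 1, 5, 19]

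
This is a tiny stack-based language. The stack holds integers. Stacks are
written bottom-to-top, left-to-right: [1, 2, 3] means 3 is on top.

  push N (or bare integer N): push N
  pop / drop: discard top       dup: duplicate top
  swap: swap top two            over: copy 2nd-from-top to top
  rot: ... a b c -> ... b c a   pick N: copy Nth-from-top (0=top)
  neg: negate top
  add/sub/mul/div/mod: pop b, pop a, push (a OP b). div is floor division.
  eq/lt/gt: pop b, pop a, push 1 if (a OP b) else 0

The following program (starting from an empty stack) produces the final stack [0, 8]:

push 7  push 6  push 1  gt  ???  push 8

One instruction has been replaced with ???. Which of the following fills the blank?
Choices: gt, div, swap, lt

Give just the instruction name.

Answer: lt

Derivation:
Stack before ???: [7, 1]
Stack after ???:  [0]
Checking each choice:
  gt: produces [1, 8]
  div: produces [7, 8]
  swap: produces [1, 7, 8]
  lt: MATCH


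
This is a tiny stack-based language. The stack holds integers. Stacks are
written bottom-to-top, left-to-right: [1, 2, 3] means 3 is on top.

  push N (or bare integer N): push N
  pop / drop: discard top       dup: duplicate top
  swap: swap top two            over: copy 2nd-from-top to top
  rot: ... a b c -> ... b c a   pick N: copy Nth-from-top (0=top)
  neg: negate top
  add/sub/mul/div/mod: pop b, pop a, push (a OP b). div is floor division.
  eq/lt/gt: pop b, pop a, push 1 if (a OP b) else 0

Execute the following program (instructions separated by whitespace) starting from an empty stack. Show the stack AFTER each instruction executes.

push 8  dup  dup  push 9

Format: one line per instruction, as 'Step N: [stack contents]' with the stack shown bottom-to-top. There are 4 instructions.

Step 1: [8]
Step 2: [8, 8]
Step 3: [8, 8, 8]
Step 4: [8, 8, 8, 9]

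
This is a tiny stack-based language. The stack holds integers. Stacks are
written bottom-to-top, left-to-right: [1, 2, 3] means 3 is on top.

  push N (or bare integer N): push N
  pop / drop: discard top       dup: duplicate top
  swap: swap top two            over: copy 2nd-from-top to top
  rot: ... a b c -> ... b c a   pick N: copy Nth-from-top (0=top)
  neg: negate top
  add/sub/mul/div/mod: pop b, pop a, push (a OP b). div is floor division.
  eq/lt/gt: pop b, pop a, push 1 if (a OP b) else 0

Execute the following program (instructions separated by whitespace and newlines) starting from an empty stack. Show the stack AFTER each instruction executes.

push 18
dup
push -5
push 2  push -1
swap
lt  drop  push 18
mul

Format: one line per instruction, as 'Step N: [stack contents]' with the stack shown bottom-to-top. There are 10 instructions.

Step 1: [18]
Step 2: [18, 18]
Step 3: [18, 18, -5]
Step 4: [18, 18, -5, 2]
Step 5: [18, 18, -5, 2, -1]
Step 6: [18, 18, -5, -1, 2]
Step 7: [18, 18, -5, 1]
Step 8: [18, 18, -5]
Step 9: [18, 18, -5, 18]
Step 10: [18, 18, -90]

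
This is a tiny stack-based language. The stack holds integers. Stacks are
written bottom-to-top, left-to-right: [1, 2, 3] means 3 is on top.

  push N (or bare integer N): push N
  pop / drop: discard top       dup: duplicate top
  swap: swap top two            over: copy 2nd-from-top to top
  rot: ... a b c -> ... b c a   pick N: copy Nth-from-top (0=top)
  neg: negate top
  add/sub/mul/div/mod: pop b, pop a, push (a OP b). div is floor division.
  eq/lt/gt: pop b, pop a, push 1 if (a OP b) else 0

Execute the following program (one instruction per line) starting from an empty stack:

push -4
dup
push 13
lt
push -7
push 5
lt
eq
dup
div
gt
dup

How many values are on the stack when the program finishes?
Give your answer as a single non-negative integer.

After 'push -4': stack = [-4] (depth 1)
After 'dup': stack = [-4, -4] (depth 2)
After 'push 13': stack = [-4, -4, 13] (depth 3)
After 'lt': stack = [-4, 1] (depth 2)
After 'push -7': stack = [-4, 1, -7] (depth 3)
After 'push 5': stack = [-4, 1, -7, 5] (depth 4)
After 'lt': stack = [-4, 1, 1] (depth 3)
After 'eq': stack = [-4, 1] (depth 2)
After 'dup': stack = [-4, 1, 1] (depth 3)
After 'div': stack = [-4, 1] (depth 2)
After 'gt': stack = [0] (depth 1)
After 'dup': stack = [0, 0] (depth 2)

Answer: 2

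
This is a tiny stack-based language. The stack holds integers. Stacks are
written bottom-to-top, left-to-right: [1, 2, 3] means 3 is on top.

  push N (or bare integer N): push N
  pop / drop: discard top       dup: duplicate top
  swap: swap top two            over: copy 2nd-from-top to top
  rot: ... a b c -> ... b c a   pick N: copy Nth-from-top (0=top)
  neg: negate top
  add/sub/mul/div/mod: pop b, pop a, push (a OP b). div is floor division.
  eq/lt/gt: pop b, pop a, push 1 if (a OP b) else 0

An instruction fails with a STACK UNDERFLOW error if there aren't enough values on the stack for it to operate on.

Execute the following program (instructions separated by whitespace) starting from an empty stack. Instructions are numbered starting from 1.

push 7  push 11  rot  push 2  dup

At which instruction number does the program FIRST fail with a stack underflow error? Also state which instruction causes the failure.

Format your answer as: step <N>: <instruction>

Answer: step 3: rot

Derivation:
Step 1 ('push 7'): stack = [7], depth = 1
Step 2 ('push 11'): stack = [7, 11], depth = 2
Step 3 ('rot'): needs 3 value(s) but depth is 2 — STACK UNDERFLOW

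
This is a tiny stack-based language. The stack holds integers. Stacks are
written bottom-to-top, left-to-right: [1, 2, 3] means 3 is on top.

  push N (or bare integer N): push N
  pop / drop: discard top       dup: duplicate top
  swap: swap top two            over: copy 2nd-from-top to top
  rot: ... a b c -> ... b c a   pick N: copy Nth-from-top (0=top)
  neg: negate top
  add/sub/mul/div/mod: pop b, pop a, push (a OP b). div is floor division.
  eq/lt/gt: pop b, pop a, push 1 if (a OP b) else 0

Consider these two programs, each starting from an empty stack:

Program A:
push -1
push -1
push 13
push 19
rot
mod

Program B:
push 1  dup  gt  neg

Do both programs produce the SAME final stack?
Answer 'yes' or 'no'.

Program A trace:
  After 'push -1': [-1]
  After 'push -1': [-1, -1]
  After 'push 13': [-1, -1, 13]
  After 'push 19': [-1, -1, 13, 19]
  After 'rot': [-1, 13, 19, -1]
  After 'mod': [-1, 13, 0]
Program A final stack: [-1, 13, 0]

Program B trace:
  After 'push 1': [1]
  After 'dup': [1, 1]
  After 'gt': [0]
  After 'neg': [0]
Program B final stack: [0]
Same: no

Answer: no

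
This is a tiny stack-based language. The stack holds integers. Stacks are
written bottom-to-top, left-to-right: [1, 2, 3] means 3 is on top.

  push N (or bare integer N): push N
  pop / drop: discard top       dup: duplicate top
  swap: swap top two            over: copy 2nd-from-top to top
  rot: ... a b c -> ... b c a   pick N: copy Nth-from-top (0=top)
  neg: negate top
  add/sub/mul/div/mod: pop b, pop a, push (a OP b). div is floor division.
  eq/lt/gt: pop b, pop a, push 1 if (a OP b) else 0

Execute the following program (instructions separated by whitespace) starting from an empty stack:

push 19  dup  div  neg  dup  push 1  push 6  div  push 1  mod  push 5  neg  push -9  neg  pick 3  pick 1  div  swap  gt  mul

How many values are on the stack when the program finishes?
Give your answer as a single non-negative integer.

After 'push 19': stack = [19] (depth 1)
After 'dup': stack = [19, 19] (depth 2)
After 'div': stack = [1] (depth 1)
After 'neg': stack = [-1] (depth 1)
After 'dup': stack = [-1, -1] (depth 2)
After 'push 1': stack = [-1, -1, 1] (depth 3)
After 'push 6': stack = [-1, -1, 1, 6] (depth 4)
After 'div': stack = [-1, -1, 0] (depth 3)
After 'push 1': stack = [-1, -1, 0, 1] (depth 4)
After 'mod': stack = [-1, -1, 0] (depth 3)
After 'push 5': stack = [-1, -1, 0, 5] (depth 4)
After 'neg': stack = [-1, -1, 0, -5] (depth 4)
After 'push -9': stack = [-1, -1, 0, -5, -9] (depth 5)
After 'neg': stack = [-1, -1, 0, -5, 9] (depth 5)
After 'pick 3': stack = [-1, -1, 0, -5, 9, -1] (depth 6)
After 'pick 1': stack = [-1, -1, 0, -5, 9, -1, 9] (depth 7)
After 'div': stack = [-1, -1, 0, -5, 9, -1] (depth 6)
After 'swap': stack = [-1, -1, 0, -5, -1, 9] (depth 6)
After 'gt': stack = [-1, -1, 0, -5, 0] (depth 5)
After 'mul': stack = [-1, -1, 0, 0] (depth 4)

Answer: 4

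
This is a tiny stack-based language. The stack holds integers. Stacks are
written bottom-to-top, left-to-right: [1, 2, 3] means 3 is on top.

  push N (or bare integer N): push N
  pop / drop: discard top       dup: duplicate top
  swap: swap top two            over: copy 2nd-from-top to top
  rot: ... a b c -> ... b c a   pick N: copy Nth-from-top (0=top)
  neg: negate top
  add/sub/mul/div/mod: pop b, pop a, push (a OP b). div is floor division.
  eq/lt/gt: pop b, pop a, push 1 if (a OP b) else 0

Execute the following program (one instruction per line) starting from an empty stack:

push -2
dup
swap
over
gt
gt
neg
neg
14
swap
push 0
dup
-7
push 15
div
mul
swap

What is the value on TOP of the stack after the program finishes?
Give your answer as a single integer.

Answer: 0

Derivation:
After 'push -2': [-2]
After 'dup': [-2, -2]
After 'swap': [-2, -2]
After 'over': [-2, -2, -2]
After 'gt': [-2, 0]
After 'gt': [0]
After 'neg': [0]
After 'neg': [0]
After 'push 14': [0, 14]
After 'swap': [14, 0]
After 'push 0': [14, 0, 0]
After 'dup': [14, 0, 0, 0]
After 'push -7': [14, 0, 0, 0, -7]
After 'push 15': [14, 0, 0, 0, -7, 15]
After 'div': [14, 0, 0, 0, -1]
After 'mul': [14, 0, 0, 0]
After 'swap': [14, 0, 0, 0]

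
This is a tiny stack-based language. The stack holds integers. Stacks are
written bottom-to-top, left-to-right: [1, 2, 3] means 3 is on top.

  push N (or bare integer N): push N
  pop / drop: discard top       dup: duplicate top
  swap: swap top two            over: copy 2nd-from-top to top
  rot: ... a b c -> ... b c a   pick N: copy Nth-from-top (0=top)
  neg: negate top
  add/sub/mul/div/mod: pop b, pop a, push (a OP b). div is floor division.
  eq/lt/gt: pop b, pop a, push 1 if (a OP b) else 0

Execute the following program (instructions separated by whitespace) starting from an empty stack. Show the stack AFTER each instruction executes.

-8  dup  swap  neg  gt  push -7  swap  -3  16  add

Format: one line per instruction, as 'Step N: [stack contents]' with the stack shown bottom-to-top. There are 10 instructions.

Step 1: [-8]
Step 2: [-8, -8]
Step 3: [-8, -8]
Step 4: [-8, 8]
Step 5: [0]
Step 6: [0, -7]
Step 7: [-7, 0]
Step 8: [-7, 0, -3]
Step 9: [-7, 0, -3, 16]
Step 10: [-7, 0, 13]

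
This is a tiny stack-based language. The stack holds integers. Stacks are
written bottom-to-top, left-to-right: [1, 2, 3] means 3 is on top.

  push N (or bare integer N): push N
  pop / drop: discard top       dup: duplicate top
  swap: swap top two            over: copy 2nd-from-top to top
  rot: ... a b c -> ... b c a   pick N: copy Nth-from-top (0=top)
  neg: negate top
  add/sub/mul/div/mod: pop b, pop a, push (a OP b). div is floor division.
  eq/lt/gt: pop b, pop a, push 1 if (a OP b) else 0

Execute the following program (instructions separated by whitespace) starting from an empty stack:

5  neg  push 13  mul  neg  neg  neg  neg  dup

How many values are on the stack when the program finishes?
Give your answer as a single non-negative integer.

After 'push 5': stack = [5] (depth 1)
After 'neg': stack = [-5] (depth 1)
After 'push 13': stack = [-5, 13] (depth 2)
After 'mul': stack = [-65] (depth 1)
After 'neg': stack = [65] (depth 1)
After 'neg': stack = [-65] (depth 1)
After 'neg': stack = [65] (depth 1)
After 'neg': stack = [-65] (depth 1)
After 'dup': stack = [-65, -65] (depth 2)

Answer: 2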